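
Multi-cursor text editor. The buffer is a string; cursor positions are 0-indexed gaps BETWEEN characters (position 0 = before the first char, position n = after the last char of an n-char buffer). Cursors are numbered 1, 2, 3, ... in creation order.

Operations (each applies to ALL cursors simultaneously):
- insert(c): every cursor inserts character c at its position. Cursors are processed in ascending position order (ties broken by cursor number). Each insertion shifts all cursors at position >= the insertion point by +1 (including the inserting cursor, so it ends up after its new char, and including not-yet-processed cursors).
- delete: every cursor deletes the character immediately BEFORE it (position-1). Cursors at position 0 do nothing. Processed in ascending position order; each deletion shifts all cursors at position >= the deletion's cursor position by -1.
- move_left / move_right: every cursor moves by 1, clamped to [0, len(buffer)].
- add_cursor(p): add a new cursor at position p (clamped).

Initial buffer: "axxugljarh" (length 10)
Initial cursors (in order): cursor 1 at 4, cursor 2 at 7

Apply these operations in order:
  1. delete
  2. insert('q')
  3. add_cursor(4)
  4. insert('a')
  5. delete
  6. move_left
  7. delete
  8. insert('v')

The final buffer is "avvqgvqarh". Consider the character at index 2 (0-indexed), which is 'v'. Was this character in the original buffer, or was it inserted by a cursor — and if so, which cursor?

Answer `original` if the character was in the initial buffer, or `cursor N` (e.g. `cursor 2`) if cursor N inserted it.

After op 1 (delete): buffer="axxglarh" (len 8), cursors c1@3 c2@5, authorship ........
After op 2 (insert('q')): buffer="axxqglqarh" (len 10), cursors c1@4 c2@7, authorship ...1..2...
After op 3 (add_cursor(4)): buffer="axxqglqarh" (len 10), cursors c1@4 c3@4 c2@7, authorship ...1..2...
After op 4 (insert('a')): buffer="axxqaaglqaarh" (len 13), cursors c1@6 c3@6 c2@10, authorship ...113..22...
After op 5 (delete): buffer="axxqglqarh" (len 10), cursors c1@4 c3@4 c2@7, authorship ...1..2...
After op 6 (move_left): buffer="axxqglqarh" (len 10), cursors c1@3 c3@3 c2@6, authorship ...1..2...
After op 7 (delete): buffer="aqgqarh" (len 7), cursors c1@1 c3@1 c2@3, authorship .1.2...
After op 8 (insert('v')): buffer="avvqgvqarh" (len 10), cursors c1@3 c3@3 c2@6, authorship .131.22...
Authorship (.=original, N=cursor N): . 1 3 1 . 2 2 . . .
Index 2: author = 3

Answer: cursor 3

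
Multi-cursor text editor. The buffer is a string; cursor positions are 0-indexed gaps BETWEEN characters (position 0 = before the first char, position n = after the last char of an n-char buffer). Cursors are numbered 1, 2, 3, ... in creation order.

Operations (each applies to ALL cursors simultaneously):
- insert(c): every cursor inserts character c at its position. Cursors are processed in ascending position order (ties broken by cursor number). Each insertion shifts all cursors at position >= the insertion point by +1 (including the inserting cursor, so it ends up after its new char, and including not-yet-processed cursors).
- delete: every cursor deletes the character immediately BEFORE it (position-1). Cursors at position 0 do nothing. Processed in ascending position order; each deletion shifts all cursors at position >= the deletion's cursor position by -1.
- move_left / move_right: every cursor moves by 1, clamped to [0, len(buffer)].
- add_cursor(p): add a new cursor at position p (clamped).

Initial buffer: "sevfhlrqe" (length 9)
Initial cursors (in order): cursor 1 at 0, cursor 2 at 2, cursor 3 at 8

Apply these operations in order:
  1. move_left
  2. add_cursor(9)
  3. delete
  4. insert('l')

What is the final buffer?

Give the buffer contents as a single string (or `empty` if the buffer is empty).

After op 1 (move_left): buffer="sevfhlrqe" (len 9), cursors c1@0 c2@1 c3@7, authorship .........
After op 2 (add_cursor(9)): buffer="sevfhlrqe" (len 9), cursors c1@0 c2@1 c3@7 c4@9, authorship .........
After op 3 (delete): buffer="evfhlq" (len 6), cursors c1@0 c2@0 c3@5 c4@6, authorship ......
After op 4 (insert('l')): buffer="llevfhllql" (len 10), cursors c1@2 c2@2 c3@8 c4@10, authorship 12.....3.4

Answer: llevfhllql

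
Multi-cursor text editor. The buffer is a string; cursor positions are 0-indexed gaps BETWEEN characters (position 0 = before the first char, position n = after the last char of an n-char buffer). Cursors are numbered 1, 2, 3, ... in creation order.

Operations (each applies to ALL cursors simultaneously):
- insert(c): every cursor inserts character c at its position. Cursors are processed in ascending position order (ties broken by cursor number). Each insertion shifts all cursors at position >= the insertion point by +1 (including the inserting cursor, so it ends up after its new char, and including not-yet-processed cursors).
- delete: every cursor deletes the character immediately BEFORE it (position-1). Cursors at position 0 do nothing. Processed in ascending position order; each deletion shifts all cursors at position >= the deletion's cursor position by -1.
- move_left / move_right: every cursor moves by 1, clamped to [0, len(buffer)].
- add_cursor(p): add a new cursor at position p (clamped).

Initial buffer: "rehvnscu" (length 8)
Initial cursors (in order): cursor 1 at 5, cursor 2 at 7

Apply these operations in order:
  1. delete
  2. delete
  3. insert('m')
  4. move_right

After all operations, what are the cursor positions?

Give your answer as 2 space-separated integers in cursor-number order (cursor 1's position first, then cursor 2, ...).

After op 1 (delete): buffer="rehvsu" (len 6), cursors c1@4 c2@5, authorship ......
After op 2 (delete): buffer="rehu" (len 4), cursors c1@3 c2@3, authorship ....
After op 3 (insert('m')): buffer="rehmmu" (len 6), cursors c1@5 c2@5, authorship ...12.
After op 4 (move_right): buffer="rehmmu" (len 6), cursors c1@6 c2@6, authorship ...12.

Answer: 6 6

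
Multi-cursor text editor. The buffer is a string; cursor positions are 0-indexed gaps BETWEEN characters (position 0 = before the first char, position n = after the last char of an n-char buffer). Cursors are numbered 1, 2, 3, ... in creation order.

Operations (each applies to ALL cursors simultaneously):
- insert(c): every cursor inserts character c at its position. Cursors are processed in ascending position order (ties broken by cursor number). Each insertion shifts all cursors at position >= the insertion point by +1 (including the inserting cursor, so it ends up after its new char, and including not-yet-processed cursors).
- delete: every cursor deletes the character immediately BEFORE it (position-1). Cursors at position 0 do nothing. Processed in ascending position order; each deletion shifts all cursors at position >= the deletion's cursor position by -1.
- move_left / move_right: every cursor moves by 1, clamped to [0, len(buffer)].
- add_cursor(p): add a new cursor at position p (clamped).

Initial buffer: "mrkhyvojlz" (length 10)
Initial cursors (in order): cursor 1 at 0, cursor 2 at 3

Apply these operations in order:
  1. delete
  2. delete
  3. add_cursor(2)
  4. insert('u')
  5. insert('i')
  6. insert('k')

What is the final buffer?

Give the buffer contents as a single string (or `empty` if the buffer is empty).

After op 1 (delete): buffer="mrhyvojlz" (len 9), cursors c1@0 c2@2, authorship .........
After op 2 (delete): buffer="mhyvojlz" (len 8), cursors c1@0 c2@1, authorship ........
After op 3 (add_cursor(2)): buffer="mhyvojlz" (len 8), cursors c1@0 c2@1 c3@2, authorship ........
After op 4 (insert('u')): buffer="umuhuyvojlz" (len 11), cursors c1@1 c2@3 c3@5, authorship 1.2.3......
After op 5 (insert('i')): buffer="uimuihuiyvojlz" (len 14), cursors c1@2 c2@5 c3@8, authorship 11.22.33......
After op 6 (insert('k')): buffer="uikmuikhuikyvojlz" (len 17), cursors c1@3 c2@7 c3@11, authorship 111.222.333......

Answer: uikmuikhuikyvojlz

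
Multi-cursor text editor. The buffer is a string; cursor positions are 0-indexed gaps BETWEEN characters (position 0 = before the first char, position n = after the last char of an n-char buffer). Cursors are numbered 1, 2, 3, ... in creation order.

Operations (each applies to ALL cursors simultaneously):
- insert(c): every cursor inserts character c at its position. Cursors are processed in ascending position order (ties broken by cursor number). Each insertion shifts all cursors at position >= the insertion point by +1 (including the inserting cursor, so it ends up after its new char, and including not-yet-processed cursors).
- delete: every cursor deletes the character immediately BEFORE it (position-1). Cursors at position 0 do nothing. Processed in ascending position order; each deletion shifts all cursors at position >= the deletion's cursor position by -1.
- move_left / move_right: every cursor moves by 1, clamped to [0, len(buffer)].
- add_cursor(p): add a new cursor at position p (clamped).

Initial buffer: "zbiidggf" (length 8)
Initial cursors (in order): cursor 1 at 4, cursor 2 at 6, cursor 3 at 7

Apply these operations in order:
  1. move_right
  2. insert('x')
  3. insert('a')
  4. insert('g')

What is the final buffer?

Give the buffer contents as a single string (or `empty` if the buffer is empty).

Answer: zbiidxagggxagfxag

Derivation:
After op 1 (move_right): buffer="zbiidggf" (len 8), cursors c1@5 c2@7 c3@8, authorship ........
After op 2 (insert('x')): buffer="zbiidxggxfx" (len 11), cursors c1@6 c2@9 c3@11, authorship .....1..2.3
After op 3 (insert('a')): buffer="zbiidxaggxafxa" (len 14), cursors c1@7 c2@11 c3@14, authorship .....11..22.33
After op 4 (insert('g')): buffer="zbiidxagggxagfxag" (len 17), cursors c1@8 c2@13 c3@17, authorship .....111..222.333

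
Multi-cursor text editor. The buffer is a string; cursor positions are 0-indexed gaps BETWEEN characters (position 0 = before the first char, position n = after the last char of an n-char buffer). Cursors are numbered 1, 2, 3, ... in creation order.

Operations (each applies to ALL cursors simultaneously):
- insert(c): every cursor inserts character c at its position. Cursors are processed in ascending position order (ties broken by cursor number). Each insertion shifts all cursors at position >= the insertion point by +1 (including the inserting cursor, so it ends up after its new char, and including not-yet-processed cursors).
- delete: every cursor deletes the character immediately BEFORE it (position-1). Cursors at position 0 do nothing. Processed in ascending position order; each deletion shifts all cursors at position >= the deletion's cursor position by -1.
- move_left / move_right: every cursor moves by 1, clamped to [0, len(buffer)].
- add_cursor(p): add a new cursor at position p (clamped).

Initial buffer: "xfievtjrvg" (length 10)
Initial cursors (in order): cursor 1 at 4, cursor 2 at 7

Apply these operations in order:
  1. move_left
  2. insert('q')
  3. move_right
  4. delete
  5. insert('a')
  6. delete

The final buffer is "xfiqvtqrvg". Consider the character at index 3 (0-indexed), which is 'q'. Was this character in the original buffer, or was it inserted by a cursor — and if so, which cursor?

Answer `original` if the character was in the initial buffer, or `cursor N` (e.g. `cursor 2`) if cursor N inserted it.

Answer: cursor 1

Derivation:
After op 1 (move_left): buffer="xfievtjrvg" (len 10), cursors c1@3 c2@6, authorship ..........
After op 2 (insert('q')): buffer="xfiqevtqjrvg" (len 12), cursors c1@4 c2@8, authorship ...1...2....
After op 3 (move_right): buffer="xfiqevtqjrvg" (len 12), cursors c1@5 c2@9, authorship ...1...2....
After op 4 (delete): buffer="xfiqvtqrvg" (len 10), cursors c1@4 c2@7, authorship ...1..2...
After op 5 (insert('a')): buffer="xfiqavtqarvg" (len 12), cursors c1@5 c2@9, authorship ...11..22...
After op 6 (delete): buffer="xfiqvtqrvg" (len 10), cursors c1@4 c2@7, authorship ...1..2...
Authorship (.=original, N=cursor N): . . . 1 . . 2 . . .
Index 3: author = 1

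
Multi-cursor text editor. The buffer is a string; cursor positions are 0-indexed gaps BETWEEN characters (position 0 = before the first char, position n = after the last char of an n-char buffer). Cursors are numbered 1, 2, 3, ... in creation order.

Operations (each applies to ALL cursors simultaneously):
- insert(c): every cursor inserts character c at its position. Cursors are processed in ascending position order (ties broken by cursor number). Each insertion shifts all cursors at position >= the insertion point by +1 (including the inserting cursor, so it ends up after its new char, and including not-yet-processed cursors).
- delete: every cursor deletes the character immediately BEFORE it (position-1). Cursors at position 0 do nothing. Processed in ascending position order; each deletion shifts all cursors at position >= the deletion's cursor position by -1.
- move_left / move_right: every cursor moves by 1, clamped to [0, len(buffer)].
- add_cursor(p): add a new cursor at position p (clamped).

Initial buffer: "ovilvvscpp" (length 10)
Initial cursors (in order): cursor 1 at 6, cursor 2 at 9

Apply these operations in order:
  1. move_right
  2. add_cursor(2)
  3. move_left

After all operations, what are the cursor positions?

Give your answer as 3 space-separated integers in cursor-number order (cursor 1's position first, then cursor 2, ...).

After op 1 (move_right): buffer="ovilvvscpp" (len 10), cursors c1@7 c2@10, authorship ..........
After op 2 (add_cursor(2)): buffer="ovilvvscpp" (len 10), cursors c3@2 c1@7 c2@10, authorship ..........
After op 3 (move_left): buffer="ovilvvscpp" (len 10), cursors c3@1 c1@6 c2@9, authorship ..........

Answer: 6 9 1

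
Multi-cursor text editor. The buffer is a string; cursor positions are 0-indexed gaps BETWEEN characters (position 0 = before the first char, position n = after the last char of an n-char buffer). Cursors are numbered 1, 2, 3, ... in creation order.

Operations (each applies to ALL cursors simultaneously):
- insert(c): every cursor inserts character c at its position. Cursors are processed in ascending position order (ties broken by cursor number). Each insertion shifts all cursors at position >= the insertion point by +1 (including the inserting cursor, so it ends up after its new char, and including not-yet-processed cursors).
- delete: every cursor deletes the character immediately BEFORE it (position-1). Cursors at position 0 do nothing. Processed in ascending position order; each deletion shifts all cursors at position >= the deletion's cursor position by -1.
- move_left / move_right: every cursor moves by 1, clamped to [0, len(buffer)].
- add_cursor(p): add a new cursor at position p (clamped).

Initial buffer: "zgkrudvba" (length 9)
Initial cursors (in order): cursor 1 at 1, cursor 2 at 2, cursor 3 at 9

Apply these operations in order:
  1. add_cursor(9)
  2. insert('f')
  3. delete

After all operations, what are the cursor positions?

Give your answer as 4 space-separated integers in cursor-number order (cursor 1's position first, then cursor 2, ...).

Answer: 1 2 9 9

Derivation:
After op 1 (add_cursor(9)): buffer="zgkrudvba" (len 9), cursors c1@1 c2@2 c3@9 c4@9, authorship .........
After op 2 (insert('f')): buffer="zfgfkrudvbaff" (len 13), cursors c1@2 c2@4 c3@13 c4@13, authorship .1.2.......34
After op 3 (delete): buffer="zgkrudvba" (len 9), cursors c1@1 c2@2 c3@9 c4@9, authorship .........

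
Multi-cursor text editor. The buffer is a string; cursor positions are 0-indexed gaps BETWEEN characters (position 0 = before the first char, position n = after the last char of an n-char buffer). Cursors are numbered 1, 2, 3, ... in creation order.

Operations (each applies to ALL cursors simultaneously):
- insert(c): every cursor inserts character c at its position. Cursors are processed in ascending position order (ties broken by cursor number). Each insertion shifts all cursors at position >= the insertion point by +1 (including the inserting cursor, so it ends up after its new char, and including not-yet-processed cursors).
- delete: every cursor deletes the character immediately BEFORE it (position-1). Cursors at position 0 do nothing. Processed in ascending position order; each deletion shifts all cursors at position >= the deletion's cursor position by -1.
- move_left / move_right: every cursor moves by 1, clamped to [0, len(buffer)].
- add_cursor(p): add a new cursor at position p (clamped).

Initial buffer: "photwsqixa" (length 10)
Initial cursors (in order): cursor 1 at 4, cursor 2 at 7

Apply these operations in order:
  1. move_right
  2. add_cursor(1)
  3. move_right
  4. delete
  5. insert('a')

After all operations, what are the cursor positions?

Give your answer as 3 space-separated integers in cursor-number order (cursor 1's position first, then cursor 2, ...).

Answer: 6 9 2

Derivation:
After op 1 (move_right): buffer="photwsqixa" (len 10), cursors c1@5 c2@8, authorship ..........
After op 2 (add_cursor(1)): buffer="photwsqixa" (len 10), cursors c3@1 c1@5 c2@8, authorship ..........
After op 3 (move_right): buffer="photwsqixa" (len 10), cursors c3@2 c1@6 c2@9, authorship ..........
After op 4 (delete): buffer="potwqia" (len 7), cursors c3@1 c1@4 c2@6, authorship .......
After op 5 (insert('a')): buffer="paotwaqiaa" (len 10), cursors c3@2 c1@6 c2@9, authorship .3...1..2.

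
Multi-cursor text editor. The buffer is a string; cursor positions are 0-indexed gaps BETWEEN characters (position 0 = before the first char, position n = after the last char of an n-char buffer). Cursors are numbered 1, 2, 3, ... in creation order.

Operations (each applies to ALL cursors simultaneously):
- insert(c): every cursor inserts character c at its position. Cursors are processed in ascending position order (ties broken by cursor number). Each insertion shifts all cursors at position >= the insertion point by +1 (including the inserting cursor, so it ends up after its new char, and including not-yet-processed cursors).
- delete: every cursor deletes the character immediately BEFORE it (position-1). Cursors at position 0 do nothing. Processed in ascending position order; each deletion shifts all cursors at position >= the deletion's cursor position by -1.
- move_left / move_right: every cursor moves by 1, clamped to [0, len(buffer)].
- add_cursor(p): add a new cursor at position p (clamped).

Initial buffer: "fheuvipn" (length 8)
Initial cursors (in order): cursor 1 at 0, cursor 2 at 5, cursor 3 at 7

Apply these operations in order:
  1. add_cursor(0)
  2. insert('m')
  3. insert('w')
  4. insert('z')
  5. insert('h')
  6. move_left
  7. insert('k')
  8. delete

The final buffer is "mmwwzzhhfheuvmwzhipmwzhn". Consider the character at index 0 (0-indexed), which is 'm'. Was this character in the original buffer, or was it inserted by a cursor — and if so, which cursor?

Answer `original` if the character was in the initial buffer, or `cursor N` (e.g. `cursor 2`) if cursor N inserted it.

After op 1 (add_cursor(0)): buffer="fheuvipn" (len 8), cursors c1@0 c4@0 c2@5 c3@7, authorship ........
After op 2 (insert('m')): buffer="mmfheuvmipmn" (len 12), cursors c1@2 c4@2 c2@8 c3@11, authorship 14.....2..3.
After op 3 (insert('w')): buffer="mmwwfheuvmwipmwn" (len 16), cursors c1@4 c4@4 c2@11 c3@15, authorship 1414.....22..33.
After op 4 (insert('z')): buffer="mmwwzzfheuvmwzipmwzn" (len 20), cursors c1@6 c4@6 c2@14 c3@19, authorship 141414.....222..333.
After op 5 (insert('h')): buffer="mmwwzzhhfheuvmwzhipmwzhn" (len 24), cursors c1@8 c4@8 c2@17 c3@23, authorship 14141414.....2222..3333.
After op 6 (move_left): buffer="mmwwzzhhfheuvmwzhipmwzhn" (len 24), cursors c1@7 c4@7 c2@16 c3@22, authorship 14141414.....2222..3333.
After op 7 (insert('k')): buffer="mmwwzzhkkhfheuvmwzkhipmwzkhn" (len 28), cursors c1@9 c4@9 c2@19 c3@26, authorship 1414141144.....22222..33333.
After op 8 (delete): buffer="mmwwzzhhfheuvmwzhipmwzhn" (len 24), cursors c1@7 c4@7 c2@16 c3@22, authorship 14141414.....2222..3333.
Authorship (.=original, N=cursor N): 1 4 1 4 1 4 1 4 . . . . . 2 2 2 2 . . 3 3 3 3 .
Index 0: author = 1

Answer: cursor 1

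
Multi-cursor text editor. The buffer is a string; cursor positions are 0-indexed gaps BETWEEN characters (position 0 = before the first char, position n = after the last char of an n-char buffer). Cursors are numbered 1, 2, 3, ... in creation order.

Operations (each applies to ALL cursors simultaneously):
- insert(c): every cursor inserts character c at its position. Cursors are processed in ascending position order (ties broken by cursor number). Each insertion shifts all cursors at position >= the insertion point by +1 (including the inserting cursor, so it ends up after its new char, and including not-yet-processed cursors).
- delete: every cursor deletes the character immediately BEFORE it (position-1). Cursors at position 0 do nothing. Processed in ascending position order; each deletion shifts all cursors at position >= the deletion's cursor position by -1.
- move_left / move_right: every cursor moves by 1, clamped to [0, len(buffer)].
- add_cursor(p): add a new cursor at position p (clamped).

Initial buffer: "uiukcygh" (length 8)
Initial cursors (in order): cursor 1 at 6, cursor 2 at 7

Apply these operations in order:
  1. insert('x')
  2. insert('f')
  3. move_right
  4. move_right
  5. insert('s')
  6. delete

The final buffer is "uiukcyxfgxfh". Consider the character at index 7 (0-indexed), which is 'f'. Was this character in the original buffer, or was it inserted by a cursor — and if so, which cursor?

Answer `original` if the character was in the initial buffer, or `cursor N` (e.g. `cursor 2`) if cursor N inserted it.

Answer: cursor 1

Derivation:
After op 1 (insert('x')): buffer="uiukcyxgxh" (len 10), cursors c1@7 c2@9, authorship ......1.2.
After op 2 (insert('f')): buffer="uiukcyxfgxfh" (len 12), cursors c1@8 c2@11, authorship ......11.22.
After op 3 (move_right): buffer="uiukcyxfgxfh" (len 12), cursors c1@9 c2@12, authorship ......11.22.
After op 4 (move_right): buffer="uiukcyxfgxfh" (len 12), cursors c1@10 c2@12, authorship ......11.22.
After op 5 (insert('s')): buffer="uiukcyxfgxsfhs" (len 14), cursors c1@11 c2@14, authorship ......11.212.2
After op 6 (delete): buffer="uiukcyxfgxfh" (len 12), cursors c1@10 c2@12, authorship ......11.22.
Authorship (.=original, N=cursor N): . . . . . . 1 1 . 2 2 .
Index 7: author = 1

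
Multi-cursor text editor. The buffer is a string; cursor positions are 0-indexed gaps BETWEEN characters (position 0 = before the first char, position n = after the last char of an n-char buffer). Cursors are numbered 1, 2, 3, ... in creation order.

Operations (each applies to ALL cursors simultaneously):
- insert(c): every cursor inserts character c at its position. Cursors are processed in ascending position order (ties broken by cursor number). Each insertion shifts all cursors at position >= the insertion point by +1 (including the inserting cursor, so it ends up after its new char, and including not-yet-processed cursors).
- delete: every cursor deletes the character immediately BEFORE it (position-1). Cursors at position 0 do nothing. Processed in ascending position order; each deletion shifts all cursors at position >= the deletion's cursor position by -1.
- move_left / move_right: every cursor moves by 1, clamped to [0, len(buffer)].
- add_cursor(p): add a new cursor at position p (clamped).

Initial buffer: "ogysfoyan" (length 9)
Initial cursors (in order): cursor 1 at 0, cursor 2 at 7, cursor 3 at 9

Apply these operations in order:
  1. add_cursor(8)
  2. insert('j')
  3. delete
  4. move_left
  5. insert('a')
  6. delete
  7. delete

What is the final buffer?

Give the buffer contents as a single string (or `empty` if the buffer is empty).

After op 1 (add_cursor(8)): buffer="ogysfoyan" (len 9), cursors c1@0 c2@7 c4@8 c3@9, authorship .........
After op 2 (insert('j')): buffer="jogysfoyjajnj" (len 13), cursors c1@1 c2@9 c4@11 c3@13, authorship 1.......2.4.3
After op 3 (delete): buffer="ogysfoyan" (len 9), cursors c1@0 c2@7 c4@8 c3@9, authorship .........
After op 4 (move_left): buffer="ogysfoyan" (len 9), cursors c1@0 c2@6 c4@7 c3@8, authorship .........
After op 5 (insert('a')): buffer="aogysfoayaaan" (len 13), cursors c1@1 c2@8 c4@10 c3@12, authorship 1......2.4.3.
After op 6 (delete): buffer="ogysfoyan" (len 9), cursors c1@0 c2@6 c4@7 c3@8, authorship .........
After op 7 (delete): buffer="ogysfn" (len 6), cursors c1@0 c2@5 c3@5 c4@5, authorship ......

Answer: ogysfn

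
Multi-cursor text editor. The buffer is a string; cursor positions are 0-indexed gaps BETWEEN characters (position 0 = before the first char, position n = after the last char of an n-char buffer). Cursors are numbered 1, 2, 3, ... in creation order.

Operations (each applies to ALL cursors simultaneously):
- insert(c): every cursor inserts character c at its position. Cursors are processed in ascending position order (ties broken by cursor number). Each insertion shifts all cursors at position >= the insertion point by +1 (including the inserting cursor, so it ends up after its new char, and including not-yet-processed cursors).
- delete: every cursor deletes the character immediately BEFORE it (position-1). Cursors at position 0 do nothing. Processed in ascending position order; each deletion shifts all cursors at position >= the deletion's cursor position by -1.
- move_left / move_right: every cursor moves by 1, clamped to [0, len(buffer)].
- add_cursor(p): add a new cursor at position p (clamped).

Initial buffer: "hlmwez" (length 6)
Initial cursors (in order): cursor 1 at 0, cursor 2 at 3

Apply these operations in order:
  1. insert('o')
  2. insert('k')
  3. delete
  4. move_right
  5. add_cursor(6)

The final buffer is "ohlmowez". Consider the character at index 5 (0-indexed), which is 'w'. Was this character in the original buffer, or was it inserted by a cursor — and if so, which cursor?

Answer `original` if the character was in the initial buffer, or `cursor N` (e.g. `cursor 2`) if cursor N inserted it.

Answer: original

Derivation:
After op 1 (insert('o')): buffer="ohlmowez" (len 8), cursors c1@1 c2@5, authorship 1...2...
After op 2 (insert('k')): buffer="okhlmokwez" (len 10), cursors c1@2 c2@7, authorship 11...22...
After op 3 (delete): buffer="ohlmowez" (len 8), cursors c1@1 c2@5, authorship 1...2...
After op 4 (move_right): buffer="ohlmowez" (len 8), cursors c1@2 c2@6, authorship 1...2...
After op 5 (add_cursor(6)): buffer="ohlmowez" (len 8), cursors c1@2 c2@6 c3@6, authorship 1...2...
Authorship (.=original, N=cursor N): 1 . . . 2 . . .
Index 5: author = original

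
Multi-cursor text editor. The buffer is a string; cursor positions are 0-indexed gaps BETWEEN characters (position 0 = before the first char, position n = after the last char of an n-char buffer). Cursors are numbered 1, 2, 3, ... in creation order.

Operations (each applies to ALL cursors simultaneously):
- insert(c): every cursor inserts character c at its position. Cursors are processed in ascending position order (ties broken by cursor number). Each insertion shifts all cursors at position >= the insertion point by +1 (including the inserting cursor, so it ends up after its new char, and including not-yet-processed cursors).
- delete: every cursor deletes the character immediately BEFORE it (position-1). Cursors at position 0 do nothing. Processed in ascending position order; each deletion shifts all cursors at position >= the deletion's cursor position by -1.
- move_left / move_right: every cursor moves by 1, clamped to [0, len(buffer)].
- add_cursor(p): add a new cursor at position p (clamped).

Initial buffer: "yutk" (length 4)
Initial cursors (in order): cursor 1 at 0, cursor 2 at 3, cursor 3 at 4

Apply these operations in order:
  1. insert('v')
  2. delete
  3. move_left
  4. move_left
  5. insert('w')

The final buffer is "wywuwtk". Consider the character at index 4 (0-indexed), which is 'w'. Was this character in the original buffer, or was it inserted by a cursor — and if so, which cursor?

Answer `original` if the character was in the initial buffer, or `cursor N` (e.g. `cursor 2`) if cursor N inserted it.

After op 1 (insert('v')): buffer="vyutvkv" (len 7), cursors c1@1 c2@5 c3@7, authorship 1...2.3
After op 2 (delete): buffer="yutk" (len 4), cursors c1@0 c2@3 c3@4, authorship ....
After op 3 (move_left): buffer="yutk" (len 4), cursors c1@0 c2@2 c3@3, authorship ....
After op 4 (move_left): buffer="yutk" (len 4), cursors c1@0 c2@1 c3@2, authorship ....
After op 5 (insert('w')): buffer="wywuwtk" (len 7), cursors c1@1 c2@3 c3@5, authorship 1.2.3..
Authorship (.=original, N=cursor N): 1 . 2 . 3 . .
Index 4: author = 3

Answer: cursor 3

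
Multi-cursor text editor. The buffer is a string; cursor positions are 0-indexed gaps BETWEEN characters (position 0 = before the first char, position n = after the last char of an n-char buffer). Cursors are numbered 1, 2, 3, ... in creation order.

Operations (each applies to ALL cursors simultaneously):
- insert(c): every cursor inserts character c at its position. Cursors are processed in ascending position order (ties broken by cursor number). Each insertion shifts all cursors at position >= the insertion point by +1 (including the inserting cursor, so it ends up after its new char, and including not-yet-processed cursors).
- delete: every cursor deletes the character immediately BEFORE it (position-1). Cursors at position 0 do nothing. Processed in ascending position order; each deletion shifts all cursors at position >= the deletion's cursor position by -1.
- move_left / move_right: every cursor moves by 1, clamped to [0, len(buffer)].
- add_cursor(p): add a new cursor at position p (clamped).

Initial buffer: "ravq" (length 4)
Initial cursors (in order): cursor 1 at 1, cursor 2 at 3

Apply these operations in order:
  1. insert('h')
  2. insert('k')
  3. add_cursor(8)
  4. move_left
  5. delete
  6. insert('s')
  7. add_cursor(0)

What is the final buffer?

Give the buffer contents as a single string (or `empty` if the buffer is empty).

Answer: rskavssq

Derivation:
After op 1 (insert('h')): buffer="rhavhq" (len 6), cursors c1@2 c2@5, authorship .1..2.
After op 2 (insert('k')): buffer="rhkavhkq" (len 8), cursors c1@3 c2@7, authorship .11..22.
After op 3 (add_cursor(8)): buffer="rhkavhkq" (len 8), cursors c1@3 c2@7 c3@8, authorship .11..22.
After op 4 (move_left): buffer="rhkavhkq" (len 8), cursors c1@2 c2@6 c3@7, authorship .11..22.
After op 5 (delete): buffer="rkavq" (len 5), cursors c1@1 c2@4 c3@4, authorship .1...
After op 6 (insert('s')): buffer="rskavssq" (len 8), cursors c1@2 c2@7 c3@7, authorship .11..23.
After op 7 (add_cursor(0)): buffer="rskavssq" (len 8), cursors c4@0 c1@2 c2@7 c3@7, authorship .11..23.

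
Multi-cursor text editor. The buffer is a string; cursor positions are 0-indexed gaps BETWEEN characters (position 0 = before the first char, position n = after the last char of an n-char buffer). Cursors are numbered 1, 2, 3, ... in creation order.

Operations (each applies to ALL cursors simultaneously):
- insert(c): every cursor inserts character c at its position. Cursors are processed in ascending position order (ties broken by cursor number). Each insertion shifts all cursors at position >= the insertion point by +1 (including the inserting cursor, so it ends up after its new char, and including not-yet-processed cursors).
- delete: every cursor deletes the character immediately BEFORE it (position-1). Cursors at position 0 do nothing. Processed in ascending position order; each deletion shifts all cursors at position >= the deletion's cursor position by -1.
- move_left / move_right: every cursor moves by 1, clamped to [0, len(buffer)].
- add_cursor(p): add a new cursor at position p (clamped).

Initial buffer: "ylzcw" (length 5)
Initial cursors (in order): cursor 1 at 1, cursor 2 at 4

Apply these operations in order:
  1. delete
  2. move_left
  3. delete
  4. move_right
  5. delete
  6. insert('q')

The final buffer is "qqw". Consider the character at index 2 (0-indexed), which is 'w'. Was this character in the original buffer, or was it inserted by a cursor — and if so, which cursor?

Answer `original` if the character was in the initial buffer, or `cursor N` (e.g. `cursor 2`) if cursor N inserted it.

Answer: original

Derivation:
After op 1 (delete): buffer="lzw" (len 3), cursors c1@0 c2@2, authorship ...
After op 2 (move_left): buffer="lzw" (len 3), cursors c1@0 c2@1, authorship ...
After op 3 (delete): buffer="zw" (len 2), cursors c1@0 c2@0, authorship ..
After op 4 (move_right): buffer="zw" (len 2), cursors c1@1 c2@1, authorship ..
After op 5 (delete): buffer="w" (len 1), cursors c1@0 c2@0, authorship .
After op 6 (insert('q')): buffer="qqw" (len 3), cursors c1@2 c2@2, authorship 12.
Authorship (.=original, N=cursor N): 1 2 .
Index 2: author = original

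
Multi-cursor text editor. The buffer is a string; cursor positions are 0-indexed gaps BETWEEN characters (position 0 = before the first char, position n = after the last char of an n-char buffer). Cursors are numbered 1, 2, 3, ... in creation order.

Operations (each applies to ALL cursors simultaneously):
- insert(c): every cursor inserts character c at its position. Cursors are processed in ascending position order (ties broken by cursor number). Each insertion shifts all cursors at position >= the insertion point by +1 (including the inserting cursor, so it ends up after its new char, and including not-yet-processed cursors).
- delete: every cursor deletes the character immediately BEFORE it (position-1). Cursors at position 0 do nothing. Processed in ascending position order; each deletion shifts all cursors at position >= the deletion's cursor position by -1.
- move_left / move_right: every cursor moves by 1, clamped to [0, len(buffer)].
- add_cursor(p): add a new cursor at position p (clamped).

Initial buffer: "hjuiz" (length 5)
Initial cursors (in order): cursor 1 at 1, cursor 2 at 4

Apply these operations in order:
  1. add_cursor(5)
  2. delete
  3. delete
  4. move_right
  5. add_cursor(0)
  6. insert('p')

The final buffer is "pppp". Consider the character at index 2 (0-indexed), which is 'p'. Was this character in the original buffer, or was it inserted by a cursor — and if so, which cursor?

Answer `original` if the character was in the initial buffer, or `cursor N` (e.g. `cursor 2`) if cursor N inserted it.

Answer: cursor 3

Derivation:
After op 1 (add_cursor(5)): buffer="hjuiz" (len 5), cursors c1@1 c2@4 c3@5, authorship .....
After op 2 (delete): buffer="ju" (len 2), cursors c1@0 c2@2 c3@2, authorship ..
After op 3 (delete): buffer="" (len 0), cursors c1@0 c2@0 c3@0, authorship 
After op 4 (move_right): buffer="" (len 0), cursors c1@0 c2@0 c3@0, authorship 
After op 5 (add_cursor(0)): buffer="" (len 0), cursors c1@0 c2@0 c3@0 c4@0, authorship 
After op 6 (insert('p')): buffer="pppp" (len 4), cursors c1@4 c2@4 c3@4 c4@4, authorship 1234
Authorship (.=original, N=cursor N): 1 2 3 4
Index 2: author = 3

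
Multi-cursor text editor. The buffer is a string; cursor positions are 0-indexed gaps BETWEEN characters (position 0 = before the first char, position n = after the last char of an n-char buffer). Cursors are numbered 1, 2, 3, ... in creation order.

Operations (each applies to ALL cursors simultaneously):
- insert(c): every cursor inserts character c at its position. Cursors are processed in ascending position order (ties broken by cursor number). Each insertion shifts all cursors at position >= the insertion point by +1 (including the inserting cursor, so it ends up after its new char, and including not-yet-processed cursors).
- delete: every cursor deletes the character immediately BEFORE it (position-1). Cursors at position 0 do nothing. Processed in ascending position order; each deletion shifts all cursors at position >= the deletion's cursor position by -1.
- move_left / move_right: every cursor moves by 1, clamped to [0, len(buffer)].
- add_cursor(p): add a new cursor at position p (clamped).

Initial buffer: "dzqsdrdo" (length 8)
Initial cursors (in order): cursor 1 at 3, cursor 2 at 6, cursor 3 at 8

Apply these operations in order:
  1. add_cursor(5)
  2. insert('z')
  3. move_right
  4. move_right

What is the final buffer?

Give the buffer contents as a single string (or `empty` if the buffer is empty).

After op 1 (add_cursor(5)): buffer="dzqsdrdo" (len 8), cursors c1@3 c4@5 c2@6 c3@8, authorship ........
After op 2 (insert('z')): buffer="dzqzsdzrzdoz" (len 12), cursors c1@4 c4@7 c2@9 c3@12, authorship ...1..4.2..3
After op 3 (move_right): buffer="dzqzsdzrzdoz" (len 12), cursors c1@5 c4@8 c2@10 c3@12, authorship ...1..4.2..3
After op 4 (move_right): buffer="dzqzsdzrzdoz" (len 12), cursors c1@6 c4@9 c2@11 c3@12, authorship ...1..4.2..3

Answer: dzqzsdzrzdoz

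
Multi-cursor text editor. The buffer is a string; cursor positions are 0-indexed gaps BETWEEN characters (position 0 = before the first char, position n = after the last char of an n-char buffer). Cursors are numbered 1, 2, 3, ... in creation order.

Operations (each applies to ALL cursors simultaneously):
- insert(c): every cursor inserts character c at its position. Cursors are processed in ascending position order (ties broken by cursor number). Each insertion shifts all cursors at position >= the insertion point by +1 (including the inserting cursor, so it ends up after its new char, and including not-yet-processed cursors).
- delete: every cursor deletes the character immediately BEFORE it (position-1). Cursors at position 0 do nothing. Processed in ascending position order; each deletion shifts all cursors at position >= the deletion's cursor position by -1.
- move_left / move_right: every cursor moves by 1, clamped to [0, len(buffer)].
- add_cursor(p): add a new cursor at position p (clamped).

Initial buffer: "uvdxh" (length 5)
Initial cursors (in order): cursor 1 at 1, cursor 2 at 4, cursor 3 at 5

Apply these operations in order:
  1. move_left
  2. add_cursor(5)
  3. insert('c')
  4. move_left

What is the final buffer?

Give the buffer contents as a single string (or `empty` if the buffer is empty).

Answer: cuvdcxchc

Derivation:
After op 1 (move_left): buffer="uvdxh" (len 5), cursors c1@0 c2@3 c3@4, authorship .....
After op 2 (add_cursor(5)): buffer="uvdxh" (len 5), cursors c1@0 c2@3 c3@4 c4@5, authorship .....
After op 3 (insert('c')): buffer="cuvdcxchc" (len 9), cursors c1@1 c2@5 c3@7 c4@9, authorship 1...2.3.4
After op 4 (move_left): buffer="cuvdcxchc" (len 9), cursors c1@0 c2@4 c3@6 c4@8, authorship 1...2.3.4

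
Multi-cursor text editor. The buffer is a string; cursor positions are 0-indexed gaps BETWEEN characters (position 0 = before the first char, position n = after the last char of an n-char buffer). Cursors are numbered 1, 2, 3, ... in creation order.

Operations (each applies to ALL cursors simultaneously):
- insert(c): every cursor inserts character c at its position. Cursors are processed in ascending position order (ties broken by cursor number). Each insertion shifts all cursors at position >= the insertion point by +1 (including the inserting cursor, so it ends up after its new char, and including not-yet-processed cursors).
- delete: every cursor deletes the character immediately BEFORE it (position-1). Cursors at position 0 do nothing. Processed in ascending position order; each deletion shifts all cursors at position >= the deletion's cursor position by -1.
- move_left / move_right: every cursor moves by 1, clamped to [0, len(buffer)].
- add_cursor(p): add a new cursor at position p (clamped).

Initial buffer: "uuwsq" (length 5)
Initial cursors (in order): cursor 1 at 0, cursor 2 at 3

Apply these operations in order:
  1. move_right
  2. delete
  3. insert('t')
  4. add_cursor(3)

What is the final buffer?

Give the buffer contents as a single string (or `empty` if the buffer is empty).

After op 1 (move_right): buffer="uuwsq" (len 5), cursors c1@1 c2@4, authorship .....
After op 2 (delete): buffer="uwq" (len 3), cursors c1@0 c2@2, authorship ...
After op 3 (insert('t')): buffer="tuwtq" (len 5), cursors c1@1 c2@4, authorship 1..2.
After op 4 (add_cursor(3)): buffer="tuwtq" (len 5), cursors c1@1 c3@3 c2@4, authorship 1..2.

Answer: tuwtq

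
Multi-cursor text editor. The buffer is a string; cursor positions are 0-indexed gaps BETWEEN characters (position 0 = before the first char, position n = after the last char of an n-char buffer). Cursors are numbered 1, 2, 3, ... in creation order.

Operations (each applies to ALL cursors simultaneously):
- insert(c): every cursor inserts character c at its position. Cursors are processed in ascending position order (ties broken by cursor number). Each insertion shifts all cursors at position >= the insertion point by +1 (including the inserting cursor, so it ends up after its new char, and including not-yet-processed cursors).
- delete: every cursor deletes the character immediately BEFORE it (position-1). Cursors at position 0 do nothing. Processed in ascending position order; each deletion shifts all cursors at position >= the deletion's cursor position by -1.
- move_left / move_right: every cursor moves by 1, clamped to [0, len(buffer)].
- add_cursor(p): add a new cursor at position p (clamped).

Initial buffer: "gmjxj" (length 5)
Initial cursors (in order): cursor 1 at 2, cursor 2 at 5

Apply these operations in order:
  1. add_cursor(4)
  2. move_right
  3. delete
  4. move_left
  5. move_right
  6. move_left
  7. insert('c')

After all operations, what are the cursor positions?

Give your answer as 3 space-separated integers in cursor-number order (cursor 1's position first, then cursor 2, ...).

Answer: 4 4 4

Derivation:
After op 1 (add_cursor(4)): buffer="gmjxj" (len 5), cursors c1@2 c3@4 c2@5, authorship .....
After op 2 (move_right): buffer="gmjxj" (len 5), cursors c1@3 c2@5 c3@5, authorship .....
After op 3 (delete): buffer="gm" (len 2), cursors c1@2 c2@2 c3@2, authorship ..
After op 4 (move_left): buffer="gm" (len 2), cursors c1@1 c2@1 c3@1, authorship ..
After op 5 (move_right): buffer="gm" (len 2), cursors c1@2 c2@2 c3@2, authorship ..
After op 6 (move_left): buffer="gm" (len 2), cursors c1@1 c2@1 c3@1, authorship ..
After op 7 (insert('c')): buffer="gcccm" (len 5), cursors c1@4 c2@4 c3@4, authorship .123.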